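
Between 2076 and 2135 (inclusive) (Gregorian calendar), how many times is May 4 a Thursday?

8

Track May 4's weekday year by year (advancing +1, or +2 across a Feb 29):
  2076: Mon  2077: Tue (+1)  2078: Wed (+1)  2079: Thu (+1) ✓  2080: Sat (+2)
  2081: Sun (+1)  2082: Mon (+1)  2083: Tue (+1)  2084: Thu (+2) ✓  2085: Fri (+1)
  2086: Sat (+1)  2087: Sun (+1)  2088: Tue (+2)  2089: Wed (+1)  … (32 more years) …
  2122: Mon (+1)  2123: Tue (+1)  2124: Thu (+2) ✓  2125: Fri (+1)  2126: Sat (+1)
  2127: Sun (+1)  2128: Tue (+2)  2129: Wed (+1)  2130: Thu (+1) ✓  2131: Fri (+1)
  2132: Sun (+2)  2133: Mon (+1)  2134: Tue (+1)  2135: Wed (+1)
Thursday years: 2079, 2084, 2090, 2102, 2113, 2119, 2124, 2130 — 8 in total.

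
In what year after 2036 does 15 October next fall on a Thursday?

2037

From one year to the next, a fixed date's weekday advances by 1, or by 2 when a Feb 29 lies between the two dates.
2036: October 15 is Wednesday.
2037: Thursday (+1)
15 October falls on a Thursday in 2037.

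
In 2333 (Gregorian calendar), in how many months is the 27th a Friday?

Check the 27th of each month of 2333: Jan 27: Fri, Feb 27: Mon, Mar 27: Mon, Apr 27: Thu, May 27: Sat, Jun 27: Tue, Jul 27: Thu, Aug 27: Sun, Sep 27: Wed, Oct 27: Fri, Nov 27: Mon, Dec 27: Wed.
Friday occurs in January, October — 2 months.

2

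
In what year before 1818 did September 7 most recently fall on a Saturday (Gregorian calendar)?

From one year to the next, a fixed date's weekday advances by 1, or by 2 when a Feb 29 lies between the two dates.
1818: September 7 is Monday.
1817: Sunday (−1)
1816: Saturday (−1)
September 7 falls on a Saturday in 1816.

1816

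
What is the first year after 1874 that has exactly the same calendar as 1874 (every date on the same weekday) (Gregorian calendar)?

1885

Two years share a calendar iff Jan 1 falls on the same weekday and both are leap or both are common. 1874: Jan 1 is Thursday, common year.
1875: Jan 1 Friday, common
1876: Jan 1 Saturday, leap
1877: Jan 1 Monday, common
1878: Jan 1 Tuesday, common
1879: Jan 1 Wednesday, common
1880: Jan 1 Thursday, leap
1881: Jan 1 Saturday, common
1882: Jan 1 Sunday, common
1883: Jan 1 Monday, common
1884: Jan 1 Tuesday, leap
1885: Jan 1 Thursday, common
1885 matches on both conditions.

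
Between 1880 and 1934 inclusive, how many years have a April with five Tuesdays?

April has 30 days; it has five Tuesdays when Tuesday falls among the first (month-length − 28) days — i.e. when April 1 is one of Tuesday/Monday.
April 1 by year: 1880:Thu 1881:Fri 1882:Sat 1883:Sun 1884:Tue✓ 1885:Wed 1886:Thu 1887:Fri 1888:Sun 1889:Mon✓ 1890:Tue✓ 1891:Wed 1892:Fri 1893:Sat 1894:Sun …(25 more)… 1920:Thu 1921:Fri 1922:Sat 1923:Sun 1924:Tue✓ 1925:Wed 1926:Thu 1927:Fri 1928:Sun 1929:Mon✓ 1930:Tue✓ 1931:Wed 1932:Fri 1933:Sat 1934:Sun
Years with five Tuesdays: 1884, 1889, 1890, 1895, 1901, 1902, 1907, 1912, 1913, 1918, 1919, 1924, 1929, 1930 → 14.

14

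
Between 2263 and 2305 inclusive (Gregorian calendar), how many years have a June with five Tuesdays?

June has 30 days; it has five Tuesdays when Tuesday falls among the first (month-length − 28) days — i.e. when June 1 is one of Tuesday/Monday.
June 1 by year: 2263:Mon✓ 2264:Wed 2265:Thu 2266:Fri 2267:Sat 2268:Mon✓ 2269:Tue✓ 2270:Wed 2271:Thu 2272:Sat 2273:Sun 2274:Mon✓ 2275:Tue✓ 2276:Thu 2277:Fri …(13 more)… 2291:Mon✓ 2292:Wed 2293:Thu 2294:Fri 2295:Sat 2296:Mon✓ 2297:Tue✓ 2298:Wed 2299:Thu 2300:Fri 2301:Sat 2302:Sun 2303:Mon✓ 2304:Wed 2305:Thu
Years with five Tuesdays: 2263, 2268, 2269, 2274, 2275, 2280, 2285, 2286, 2291, 2296, 2297, 2303 → 12.

12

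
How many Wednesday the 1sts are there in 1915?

2

Check the 1st of each month of 1915: Jan 1: Fri, Feb 1: Mon, Mar 1: Mon, Apr 1: Thu, May 1: Sat, Jun 1: Tue, Jul 1: Thu, Aug 1: Sun, Sep 1: Wed, Oct 1: Fri, Nov 1: Mon, Dec 1: Wed.
Wednesday occurs in September, December — 2 months.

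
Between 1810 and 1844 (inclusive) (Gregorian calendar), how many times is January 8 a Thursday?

Track January 8's weekday year by year (advancing +1, or +2 across a Feb 29):
  1810: Mon  1811: Tue (+1)  1812: Wed (+1)  1813: Fri (+2)  1814: Sat (+1)
  1815: Sun (+1)  1816: Mon (+1)  1817: Wed (+2)  1818: Thu (+1) ✓  1819: Fri (+1)
  1820: Sat (+1)  1821: Mon (+2)  1822: Tue (+1)  1823: Wed (+1)  … (7 more years) …
  1831: Sat (+1)  1832: Sun (+1)  1833: Tue (+2)  1834: Wed (+1)  1835: Thu (+1) ✓
  1836: Fri (+1)  1837: Sun (+2)  1838: Mon (+1)  1839: Tue (+1)  1840: Wed (+1)
  1841: Fri (+2)  1842: Sat (+1)  1843: Sun (+1)  1844: Mon (+1)
Thursday years: 1818, 1824, 1829, 1835 — 4 in total.

4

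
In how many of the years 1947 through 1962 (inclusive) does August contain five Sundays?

7

August has 31 days; it has five Sundays when Sunday falls among the first (month-length − 28) days — i.e. when August 1 is one of Sunday/Saturday/Friday.
August 1 by year: 1947:Fri✓ 1948:Sun✓ 1949:Mon 1950:Tue 1951:Wed 1952:Fri✓ 1953:Sat✓ 1954:Sun✓ 1955:Mon 1956:Wed 1957:Thu 1958:Fri✓ 1959:Sat✓ 1960:Mon 1961:Tue 1962:Wed
Years with five Sundays: 1947, 1948, 1952, 1953, 1954, 1958, 1959 → 7.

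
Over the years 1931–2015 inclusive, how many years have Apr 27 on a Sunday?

Track Apr 27's weekday year by year (advancing +1, or +2 across a Feb 29):
  1931: Mon  1932: Wed (+2)  1933: Thu (+1)  1934: Fri (+1)  1935: Sat (+1)
  1936: Mon (+2)  1937: Tue (+1)  1938: Wed (+1)  1939: Thu (+1)  1940: Sat (+2)
  1941: Sun (+1) ✓  1942: Mon (+1)  1943: Tue (+1)  1944: Thu (+2)  … (57 more years) …
  2002: Sat (+1)  2003: Sun (+1) ✓  2004: Tue (+2)  2005: Wed (+1)  2006: Thu (+1)
  2007: Fri (+1)  2008: Sun (+2) ✓  2009: Mon (+1)  2010: Tue (+1)  2011: Wed (+1)
  2012: Fri (+2)  2013: Sat (+1)  2014: Sun (+1) ✓  2015: Mon (+1)
Sunday years: 1941, 1947, 1952, 1958, 1969, 1975, 1980, 1986, 1997, 2003, 2008, 2014 — 12 in total.

12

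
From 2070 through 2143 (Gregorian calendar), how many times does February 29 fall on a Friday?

Leap years in 2070–2143: 17 of them.
Feb 29 weekday advances by 5 (mod 7) from one leap year to the next four years later (or differs when a century non-leap intervenes).
Leap-day weekdays: 2072:Mon 2076:Sat 2080:Thu 2084:Tue 2088:Sun 2092:Fri✓ 2096:Wed 2104:Fri✓ 2108:Wed 2112:Mon 2116:Sat 2120:Thu 2124:Tue 2128:Sun 2132:Fri✓ 2136:Wed 2140:Mon
Friday: 2092, 2104, 2132 → 3.

3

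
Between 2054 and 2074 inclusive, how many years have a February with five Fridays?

February has 28 days (29 in leap years); it has five Fridays when Friday falls among the first (month-length − 28) days — i.e. when February 1 is Friday in a leap year (never in a common year).
February 1 by year: 2054:Sun 2055:Mon 2056:Tue 2057:Thu 2058:Fri 2059:Sat 2060:Sun 2061:Tue 2062:Wed 2063:Thu 2064:Fri✓ 2065:Sun 2066:Mon 2067:Tue 2068:Wed 2069:Fri 2070:Sat 2071:Sun 2072:Mon 2073:Wed 2074:Thu
Years with five Fridays: 2064 → 1.

1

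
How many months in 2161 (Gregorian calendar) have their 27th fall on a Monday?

2

Check the 27th of each month of 2161: Jan 27: Tue, Feb 27: Fri, Mar 27: Fri, Apr 27: Mon, May 27: Wed, Jun 27: Sat, Jul 27: Mon, Aug 27: Thu, Sep 27: Sun, Oct 27: Tue, Nov 27: Fri, Dec 27: Sun.
Monday occurs in April, July — 2 months.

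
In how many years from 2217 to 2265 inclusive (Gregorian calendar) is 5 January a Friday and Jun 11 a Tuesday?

1

Check each year's weekday for 5 January and Jun 11:
  2217: Sun/Wed  2218: Mon/Thu  2219: Tue/Fri  2220: Wed/Sun  2221: Fri/Mon  2222: Sat/Tue  2223: Sun/Wed  2224: Mon/Fri  2225: Wed/Sat  2226: Thu/Sun  2227: Fri/Mon  2228: Sat/Wed  2229: Mon/Thu  2230: Tue/Fri  …(21 more)…  2252: Mon/Fri  2253: Wed/Sat  2254: Thu/Sun  2255: Fri/Mon  2256: Sat/Wed  2257: Mon/Thu  2258: Tue/Fri  2259: Wed/Sat  2260: Thu/Mon  2261: Sat/Tue  2262: Sun/Wed  2263: Mon/Thu  2264: Tue/Sat  2265: Thu/Sun
Both conditions hold in: 2244 — 1.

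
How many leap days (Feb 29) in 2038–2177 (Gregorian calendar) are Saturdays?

Leap years in 2038–2177: 34 of them.
Feb 29 weekday advances by 5 (mod 7) from one leap year to the next four years later (or differs when a century non-leap intervenes).
Leap-day weekdays: 2040:Wed 2044:Mon 2048:Sat✓ 2052:Thu 2056:Tue 2060:Sun 2064:Fri 2068:Wed 2072:Mon 2076:Sat✓ 2080:Thu 2084:Tue 2088:Sun …(8 more)… 2128:Sun 2132:Fri 2136:Wed 2140:Mon 2144:Sat✓ 2148:Thu 2152:Tue 2156:Sun 2160:Fri 2164:Wed 2168:Mon 2172:Sat✓ 2176:Thu
Saturday: 2048, 2076, 2116, 2144, 2172 → 5.

5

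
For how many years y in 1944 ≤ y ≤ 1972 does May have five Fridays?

May has 31 days; it has five Fridays when Friday falls among the first (month-length − 28) days — i.e. when May 1 is one of Friday/Thursday/Wednesday.
May 1 by year: 1944:Mon 1945:Tue 1946:Wed✓ 1947:Thu✓ 1948:Sat 1949:Sun 1950:Mon 1951:Tue 1952:Thu✓ 1953:Fri✓ 1954:Sat 1955:Sun 1956:Tue 1957:Wed✓ 1958:Thu✓ 1959:Fri✓ 1960:Sun 1961:Mon 1962:Tue 1963:Wed✓ 1964:Fri✓ 1965:Sat 1966:Sun 1967:Mon 1968:Wed✓ 1969:Thu✓ 1970:Fri✓ 1971:Sat 1972:Mon
Years with five Fridays: 1946, 1947, 1952, 1953, 1957, 1958, 1959, 1963, 1964, 1968, 1969, 1970 → 12.

12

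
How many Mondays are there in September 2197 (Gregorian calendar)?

September 2197 has 30 days and begins on Friday.
The first Monday is September 4.
Mondays fall on 4, 11, 18, 25 — that's 4.

4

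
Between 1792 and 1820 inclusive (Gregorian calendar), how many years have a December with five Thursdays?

December has 31 days; it has five Thursdays when Thursday falls among the first (month-length − 28) days — i.e. when December 1 is one of Thursday/Wednesday/Tuesday.
December 1 by year: 1792:Sat 1793:Sun 1794:Mon 1795:Tue✓ 1796:Thu✓ 1797:Fri 1798:Sat 1799:Sun 1800:Mon 1801:Tue✓ 1802:Wed✓ 1803:Thu✓ 1804:Sat 1805:Sun 1806:Mon 1807:Tue✓ 1808:Thu✓ 1809:Fri 1810:Sat 1811:Sun 1812:Tue✓ 1813:Wed✓ 1814:Thu✓ 1815:Fri 1816:Sun 1817:Mon 1818:Tue✓ 1819:Wed✓ 1820:Fri
Years with five Thursdays: 1795, 1796, 1801, 1802, 1803, 1807, 1808, 1812, 1813, 1814, 1818, 1819 → 12.

12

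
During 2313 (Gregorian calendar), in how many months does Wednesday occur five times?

A month of length L has five Wednesdays iff its first Wednesday is on day ≤ L−28 (so day 1–3 in a 31-day month, 1–2 in a 30-day month, day 1 in a leap February).
Checking each month of 2313: Jan starts Wed (31d) ✓; Feb starts Sat (28d); Mar starts Sat (31d); Apr starts Tue (30d) ✓; May starts Thu (31d); Jun starts Sun (30d); Jul starts Tue (31d) ✓; Aug starts Fri (31d); Sep starts Mon (30d); Oct starts Wed (31d) ✓; Nov starts Sat (30d); Dec starts Mon (31d) ✓.
Five-Wednesday months: January, April, July, October, December → 5.

5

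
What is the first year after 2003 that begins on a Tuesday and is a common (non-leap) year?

Jan 1 advances by 2 weekdays after a leap year and by 1 after a common year.
2003: Jan 1 is Wednesday.
2004: Thursday (leap)
2005: Saturday
2006: Sunday
2007: Monday
2008: Tuesday (leap)
2009: Thursday
2010: Friday
2011: Saturday
2012: Sunday (leap)
2013: Tuesday
2013 begins on a Tuesday and is a common year.

2013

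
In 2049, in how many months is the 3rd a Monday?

1

Check the 3rd of each month of 2049: Jan 3: Sun, Feb 3: Wed, Mar 3: Wed, Apr 3: Sat, May 3: Mon, Jun 3: Thu, Jul 3: Sat, Aug 3: Tue, Sep 3: Fri, Oct 3: Sun, Nov 3: Wed, Dec 3: Fri.
Monday occurs in May — 1 month.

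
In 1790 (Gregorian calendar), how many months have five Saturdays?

4

A month of length L has five Saturdays iff its first Saturday is on day ≤ L−28 (so day 1–3 in a 31-day month, 1–2 in a 30-day month, day 1 in a leap February).
Checking each month of 1790: Jan starts Fri (31d) ✓; Feb starts Mon (28d); Mar starts Mon (31d); Apr starts Thu (30d); May starts Sat (31d) ✓; Jun starts Tue (30d); Jul starts Thu (31d) ✓; Aug starts Sun (31d); Sep starts Wed (30d); Oct starts Fri (31d) ✓; Nov starts Mon (30d); Dec starts Wed (31d).
Five-Saturday months: January, May, July, October → 4.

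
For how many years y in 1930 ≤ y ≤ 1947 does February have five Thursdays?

1

February has 28 days (29 in leap years); it has five Thursdays when Thursday falls among the first (month-length − 28) days — i.e. when February 1 is Thursday in a leap year (never in a common year).
February 1 by year: 1930:Sat 1931:Sun 1932:Mon 1933:Wed 1934:Thu 1935:Fri 1936:Sat 1937:Mon 1938:Tue 1939:Wed 1940:Thu✓ 1941:Sat 1942:Sun 1943:Mon 1944:Tue 1945:Thu 1946:Fri 1947:Sat
Years with five Thursdays: 1940 → 1.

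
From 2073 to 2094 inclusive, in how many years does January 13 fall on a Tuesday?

3

Track January 13's weekday year by year (advancing +1, or +2 across a Feb 29):
  2073: Fri  2074: Sat (+1)  2075: Sun (+1)  2076: Mon (+1)  2077: Wed (+2)
  2078: Thu (+1)  2079: Fri (+1)  2080: Sat (+1)  2081: Mon (+2)  2082: Tue (+1) ✓
  2083: Wed (+1)  2084: Thu (+1)  2085: Sat (+2)  2086: Sun (+1)  2087: Mon (+1)
  2088: Tue (+1) ✓  2089: Thu (+2)  2090: Fri (+1)  2091: Sat (+1)  2092: Sun (+1)
  2093: Tue (+2) ✓  2094: Wed (+1)
Tuesday years: 2082, 2088, 2093 — 3 in total.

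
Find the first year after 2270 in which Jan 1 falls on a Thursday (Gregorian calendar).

Jan 1 advances by 2 weekdays after a leap year and by 1 after a common year.
2270: Jan 1 is Saturday.
2271: Sunday
2272: Monday (leap)
2273: Wednesday
2274: Thursday
2274 begins on a Thursday

2274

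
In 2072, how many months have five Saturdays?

5

A month of length L has five Saturdays iff its first Saturday is on day ≤ L−28 (so day 1–3 in a 31-day month, 1–2 in a 30-day month, day 1 in a leap February).
Checking each month of 2072: Jan starts Fri (31d) ✓; Feb starts Mon (29d); Mar starts Tue (31d); Apr starts Fri (30d) ✓; May starts Sun (31d); Jun starts Wed (30d); Jul starts Fri (31d) ✓; Aug starts Mon (31d); Sep starts Thu (30d); Oct starts Sat (31d) ✓; Nov starts Tue (30d); Dec starts Thu (31d) ✓.
Five-Saturday months: January, April, July, October, December → 5.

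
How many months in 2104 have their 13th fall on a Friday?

1

Check the 13th of each month of 2104: Jan 13: Sun, Feb 13: Wed, Mar 13: Thu, Apr 13: Sun, May 13: Tue, Jun 13: Fri, Jul 13: Sun, Aug 13: Wed, Sep 13: Sat, Oct 13: Mon, Nov 13: Thu, Dec 13: Sat.
Friday occurs in June — 1 month.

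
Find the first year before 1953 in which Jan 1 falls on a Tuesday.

Jan 1 advances by 2 weekdays after a leap year and by 1 after a common year.
1953: Jan 1 is Thursday.
1952: Tuesday (leap)
1952 begins on a Tuesday

1952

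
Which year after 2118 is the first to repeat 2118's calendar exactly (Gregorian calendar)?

Two years share a calendar iff Jan 1 falls on the same weekday and both are leap or both are common. 2118: Jan 1 is Saturday, common year.
2119: Jan 1 Sunday, common
2120: Jan 1 Monday, leap
2121: Jan 1 Wednesday, common
2122: Jan 1 Thursday, common
2123: Jan 1 Friday, common
2124: Jan 1 Saturday, leap
2125: Jan 1 Monday, common
2126: Jan 1 Tuesday, common
2127: Jan 1 Wednesday, common
2128: Jan 1 Thursday, leap
2129: Jan 1 Saturday, common
2129 matches on both conditions.

2129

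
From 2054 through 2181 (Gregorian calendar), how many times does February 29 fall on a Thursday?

4

Leap years in 2054–2181: 31 of them.
Feb 29 weekday advances by 5 (mod 7) from one leap year to the next four years later (or differs when a century non-leap intervenes).
Leap-day weekdays: 2056:Tue 2060:Sun 2064:Fri 2068:Wed 2072:Mon 2076:Sat 2080:Thu✓ 2084:Tue 2088:Sun 2092:Fri 2096:Wed 2104:Fri 2108:Wed …(5 more)… 2132:Fri 2136:Wed 2140:Mon 2144:Sat 2148:Thu✓ 2152:Tue 2156:Sun 2160:Fri 2164:Wed 2168:Mon 2172:Sat 2176:Thu✓ 2180:Tue
Thursday: 2080, 2120, 2148, 2176 → 4.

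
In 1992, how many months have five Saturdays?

A month of length L has five Saturdays iff its first Saturday is on day ≤ L−28 (so day 1–3 in a 31-day month, 1–2 in a 30-day month, day 1 in a leap February).
Checking each month of 1992: Jan starts Wed (31d); Feb starts Sat (29d) ✓; Mar starts Sun (31d); Apr starts Wed (30d); May starts Fri (31d) ✓; Jun starts Mon (30d); Jul starts Wed (31d); Aug starts Sat (31d) ✓; Sep starts Tue (30d); Oct starts Thu (31d) ✓; Nov starts Sun (30d); Dec starts Tue (31d).
Five-Saturday months: February, May, August, October → 4.

4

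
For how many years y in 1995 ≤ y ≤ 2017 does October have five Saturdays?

9

October has 31 days; it has five Saturdays when Saturday falls among the first (month-length − 28) days — i.e. when October 1 is one of Saturday/Friday/Thursday.
October 1 by year: 1995:Sun 1996:Tue 1997:Wed 1998:Thu✓ 1999:Fri✓ 2000:Sun 2001:Mon 2002:Tue 2003:Wed 2004:Fri✓ 2005:Sat✓ 2006:Sun 2007:Mon 2008:Wed 2009:Thu✓ 2010:Fri✓ 2011:Sat✓ 2012:Mon 2013:Tue 2014:Wed 2015:Thu✓ 2016:Sat✓ 2017:Sun
Years with five Saturdays: 1998, 1999, 2004, 2005, 2009, 2010, 2011, 2015, 2016 → 9.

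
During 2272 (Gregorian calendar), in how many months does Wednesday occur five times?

A month of length L has five Wednesdays iff its first Wednesday is on day ≤ L−28 (so day 1–3 in a 31-day month, 1–2 in a 30-day month, day 1 in a leap February).
Checking each month of 2272: Jan starts Mon (31d) ✓; Feb starts Thu (29d); Mar starts Fri (31d); Apr starts Mon (30d); May starts Wed (31d) ✓; Jun starts Sat (30d); Jul starts Mon (31d) ✓; Aug starts Thu (31d); Sep starts Sun (30d); Oct starts Tue (31d) ✓; Nov starts Fri (30d); Dec starts Sun (31d).
Five-Wednesday months: January, May, July, October → 4.

4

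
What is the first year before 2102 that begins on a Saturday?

2101

Jan 1 advances by 2 weekdays after a leap year and by 1 after a common year.
2102: Jan 1 is Sunday.
2101: Saturday
2101 begins on a Saturday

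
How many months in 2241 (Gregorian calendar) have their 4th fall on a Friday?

Check the 4th of each month of 2241: Jan 4: Mon, Feb 4: Thu, Mar 4: Thu, Apr 4: Sun, May 4: Tue, Jun 4: Fri, Jul 4: Sun, Aug 4: Wed, Sep 4: Sat, Oct 4: Mon, Nov 4: Thu, Dec 4: Sat.
Friday occurs in June — 1 month.

1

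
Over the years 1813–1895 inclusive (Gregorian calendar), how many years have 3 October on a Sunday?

Track 3 October's weekday year by year (advancing +1, or +2 across a Feb 29):
  1813: Sun ✓  1814: Mon (+1)  1815: Tue (+1)  1816: Thu (+2)  1817: Fri (+1)
  1818: Sat (+1)  1819: Sun (+1) ✓  1820: Tue (+2)  1821: Wed (+1)  1822: Thu (+1)
  1823: Fri (+1)  1824: Sun (+2) ✓  1825: Mon (+1)  1826: Tue (+1)  … (55 more years) …
  1882: Tue (+1)  1883: Wed (+1)  1884: Fri (+2)  1885: Sat (+1)  1886: Sun (+1) ✓
  1887: Mon (+1)  1888: Wed (+2)  1889: Thu (+1)  1890: Fri (+1)  1891: Sat (+1)
  1892: Mon (+2)  1893: Tue (+1)  1894: Wed (+1)  1895: Thu (+1)
Sunday years: 1813, 1819, 1824, 1830, 1841, 1847, 1852, 1858, 1869, 1875, 1880, 1886 — 12 in total.

12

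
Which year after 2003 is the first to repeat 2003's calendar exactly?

Two years share a calendar iff Jan 1 falls on the same weekday and both are leap or both are common. 2003: Jan 1 is Wednesday, common year.
2004: Jan 1 Thursday, leap
2005: Jan 1 Saturday, common
2006: Jan 1 Sunday, common
2007: Jan 1 Monday, common
2008: Jan 1 Tuesday, leap
2009: Jan 1 Thursday, common
2010: Jan 1 Friday, common
2011: Jan 1 Saturday, common
2012: Jan 1 Sunday, leap
2013: Jan 1 Tuesday, common
2014: Jan 1 Wednesday, common
2014 matches on both conditions.

2014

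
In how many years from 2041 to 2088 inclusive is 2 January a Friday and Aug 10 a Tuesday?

2

Check each year's weekday for 2 January and Aug 10:
  2041: Wed/Sat  2042: Thu/Sun  2043: Fri/Mon  2044: Sat/Wed  2045: Mon/Thu  2046: Tue/Fri  2047: Wed/Sat  2048: Thu/Mon  2049: Sat/Tue  2050: Sun/Wed  2051: Mon/Thu  2052: Tue/Sat  2053: Thu/Sun  2054: Fri/Mon  …(20 more)…  2075: Wed/Sat  2076: Thu/Mon  2077: Sat/Tue  2078: Sun/Wed  2079: Mon/Thu  2080: Tue/Sat  2081: Thu/Sun  2082: Fri/Mon  2083: Sat/Tue  2084: Sun/Thu  2085: Tue/Fri  2086: Wed/Sat  2087: Thu/Sun  2088: Fri/Tue ✓
Both conditions hold in: 2060, 2088 — 2.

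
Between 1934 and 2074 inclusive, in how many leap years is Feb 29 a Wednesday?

Leap years in 1934–2074: 35 of them.
Feb 29 weekday advances by 5 (mod 7) from one leap year to the next four years later (or differs when a century non-leap intervenes).
Leap-day weekdays: 1936:Sat 1940:Thu 1944:Tue 1948:Sun 1952:Fri 1956:Wed✓ 1960:Mon 1964:Sat 1968:Thu 1972:Tue 1976:Sun 1980:Fri 1984:Wed✓ …(9 more)… 2024:Thu 2028:Tue 2032:Sun 2036:Fri 2040:Wed✓ 2044:Mon 2048:Sat 2052:Thu 2056:Tue 2060:Sun 2064:Fri 2068:Wed✓ 2072:Mon
Wednesday: 1956, 1984, 2012, 2040, 2068 → 5.

5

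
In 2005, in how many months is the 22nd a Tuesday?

Check the 22nd of each month of 2005: Jan 22: Sat, Feb 22: Tue, Mar 22: Tue, Apr 22: Fri, May 22: Sun, Jun 22: Wed, Jul 22: Fri, Aug 22: Mon, Sep 22: Thu, Oct 22: Sat, Nov 22: Tue, Dec 22: Thu.
Tuesday occurs in February, March, November — 3 months.

3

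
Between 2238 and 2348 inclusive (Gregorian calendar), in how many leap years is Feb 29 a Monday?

Leap years in 2238–2348: 27 of them.
Feb 29 weekday advances by 5 (mod 7) from one leap year to the next four years later (or differs when a century non-leap intervenes).
Leap-day weekdays: 2240:Sat 2244:Thu 2248:Tue 2252:Sun 2256:Fri 2260:Wed 2264:Mon✓ 2268:Sat 2272:Thu 2276:Tue 2280:Sun 2284:Fri 2288:Wed 2292:Mon✓ 2296:Sat 2304:Mon✓ 2308:Sat 2312:Thu 2316:Tue 2320:Sun 2324:Fri 2328:Wed 2332:Mon✓ 2336:Sat 2340:Thu 2344:Tue 2348:Sun
Monday: 2264, 2292, 2304, 2332 → 4.

4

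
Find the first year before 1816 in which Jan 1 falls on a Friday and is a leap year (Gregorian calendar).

1808

Jan 1 advances by 2 weekdays after a leap year and by 1 after a common year.
1816: Jan 1 is Monday (leap).
1815: Sunday
1814: Saturday
1813: Friday
1812: Wednesday (leap)
1811: Tuesday
1810: Monday
1809: Sunday
1808: Friday (leap)
1808 begins on a Friday and is a leap year.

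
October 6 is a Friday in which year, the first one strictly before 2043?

2034

From one year to the next, a fixed date's weekday advances by 1, or by 2 when a Feb 29 lies between the two dates.
2043: October 6 is Tuesday.
2042: Monday (−1)
2041: Sunday (−1)
2040: Saturday (−1)
2039: Thursday (−2)
2038: Wednesday (−1)
2037: Tuesday (−1)
2036: Monday (−1)
2035: Saturday (−2)
2034: Friday (−1)
October 6 falls on a Friday in 2034.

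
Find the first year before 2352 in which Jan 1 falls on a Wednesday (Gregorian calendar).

2347

Jan 1 advances by 2 weekdays after a leap year and by 1 after a common year.
2352: Jan 1 is Tuesday (leap).
2351: Monday
2350: Sunday
2349: Saturday
2348: Thursday (leap)
2347: Wednesday
2347 begins on a Wednesday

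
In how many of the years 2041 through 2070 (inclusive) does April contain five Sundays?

8

April has 30 days; it has five Sundays when Sunday falls among the first (month-length − 28) days — i.e. when April 1 is one of Sunday/Saturday.
April 1 by year: 2041:Mon 2042:Tue 2043:Wed 2044:Fri 2045:Sat✓ 2046:Sun✓ 2047:Mon 2048:Wed 2049:Thu 2050:Fri 2051:Sat✓ 2052:Mon 2053:Tue 2054:Wed 2055:Thu 2056:Sat✓ 2057:Sun✓ 2058:Mon 2059:Tue 2060:Thu 2061:Fri 2062:Sat✓ 2063:Sun✓ 2064:Tue 2065:Wed 2066:Thu 2067:Fri 2068:Sun✓ 2069:Mon 2070:Tue
Years with five Sundays: 2045, 2046, 2051, 2056, 2057, 2062, 2063, 2068 → 8.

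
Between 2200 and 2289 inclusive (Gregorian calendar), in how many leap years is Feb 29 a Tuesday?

Leap years in 2200–2289: 22 of them.
Feb 29 weekday advances by 5 (mod 7) from one leap year to the next four years later (or differs when a century non-leap intervenes).
Leap-day weekdays: 2204:Wed 2208:Mon 2212:Sat 2216:Thu 2220:Tue✓ 2224:Sun 2228:Fri 2232:Wed 2236:Mon 2240:Sat 2244:Thu 2248:Tue✓ 2252:Sun 2256:Fri 2260:Wed 2264:Mon 2268:Sat 2272:Thu 2276:Tue✓ 2280:Sun 2284:Fri 2288:Wed
Tuesday: 2220, 2248, 2276 → 3.

3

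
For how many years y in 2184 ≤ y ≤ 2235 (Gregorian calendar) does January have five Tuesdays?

22

January has 31 days; it has five Tuesdays when Tuesday falls among the first (month-length − 28) days — i.e. when January 1 is one of Tuesday/Monday/Sunday.
January 1 by year: 2184:Thu 2185:Sat 2186:Sun✓ 2187:Mon✓ 2188:Tue✓ 2189:Thu 2190:Fri 2191:Sat 2192:Sun✓ 2193:Tue✓ 2194:Wed 2195:Thu 2196:Fri 2197:Sun✓ 2198:Mon✓ …(22 more)… 2221:Mon✓ 2222:Tue✓ 2223:Wed 2224:Thu 2225:Sat 2226:Sun✓ 2227:Mon✓ 2228:Tue✓ 2229:Thu 2230:Fri 2231:Sat 2232:Sun✓ 2233:Tue✓ 2234:Wed 2235:Thu
Years with five Tuesdays: 2186, 2187, 2188, 2192, 2193, 2197, 2198, 2199, 2204, 2205, 2209, 2210, 2211, 2215, 2216, 2221, 2222, 2226, 2227, 2228, 2232, 2233 → 22.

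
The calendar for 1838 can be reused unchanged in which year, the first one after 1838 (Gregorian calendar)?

1849

Two years share a calendar iff Jan 1 falls on the same weekday and both are leap or both are common. 1838: Jan 1 is Monday, common year.
1839: Jan 1 Tuesday, common
1840: Jan 1 Wednesday, leap
1841: Jan 1 Friday, common
1842: Jan 1 Saturday, common
1843: Jan 1 Sunday, common
1844: Jan 1 Monday, leap
1845: Jan 1 Wednesday, common
1846: Jan 1 Thursday, common
1847: Jan 1 Friday, common
1848: Jan 1 Saturday, leap
1849: Jan 1 Monday, common
1849 matches on both conditions.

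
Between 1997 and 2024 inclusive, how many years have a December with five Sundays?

December has 31 days; it has five Sundays when Sunday falls among the first (month-length − 28) days — i.e. when December 1 is one of Sunday/Saturday/Friday.
December 1 by year: 1997:Mon 1998:Tue 1999:Wed 2000:Fri✓ 2001:Sat✓ 2002:Sun✓ 2003:Mon 2004:Wed 2005:Thu 2006:Fri✓ 2007:Sat✓ 2008:Mon 2009:Tue 2010:Wed 2011:Thu 2012:Sat✓ 2013:Sun✓ 2014:Mon 2015:Tue 2016:Thu 2017:Fri✓ 2018:Sat✓ 2019:Sun✓ 2020:Tue 2021:Wed 2022:Thu 2023:Fri✓ 2024:Sun✓
Years with five Sundays: 2000, 2001, 2002, 2006, 2007, 2012, 2013, 2017, 2018, 2019, 2023, 2024 → 12.

12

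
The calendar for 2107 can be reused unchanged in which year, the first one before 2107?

2101

Two years share a calendar iff Jan 1 falls on the same weekday and both are leap or both are common. 2107: Jan 1 is Saturday, common year.
2106: Jan 1 Friday, common
2105: Jan 1 Thursday, common
2104: Jan 1 Tuesday, leap
2103: Jan 1 Monday, common
2102: Jan 1 Sunday, common
2101: Jan 1 Saturday, common
2101 matches on both conditions.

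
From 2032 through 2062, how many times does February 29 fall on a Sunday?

2

Leap years in 2032–2062: 8 of them.
Feb 29 weekday advances by 5 (mod 7) from one leap year to the next four years later (or differs when a century non-leap intervenes).
Leap-day weekdays: 2032:Sun✓ 2036:Fri 2040:Wed 2044:Mon 2048:Sat 2052:Thu 2056:Tue 2060:Sun✓
Sunday: 2032, 2060 → 2.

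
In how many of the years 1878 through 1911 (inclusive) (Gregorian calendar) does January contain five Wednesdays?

January has 31 days; it has five Wednesdays when Wednesday falls among the first (month-length − 28) days — i.e. when January 1 is one of Wednesday/Tuesday/Monday.
January 1 by year: 1878:Tue✓ 1879:Wed✓ 1880:Thu 1881:Sat 1882:Sun 1883:Mon✓ 1884:Tue✓ 1885:Thu 1886:Fri 1887:Sat 1888:Sun 1889:Tue✓ 1890:Wed✓ 1891:Thu 1892:Fri …(4 more)… 1897:Fri 1898:Sat 1899:Sun 1900:Mon✓ 1901:Tue✓ 1902:Wed✓ 1903:Thu 1904:Fri 1905:Sun 1906:Mon✓ 1907:Tue✓ 1908:Wed✓ 1909:Fri 1910:Sat 1911:Sun
Years with five Wednesdays: 1878, 1879, 1883, 1884, 1889, 1890, 1894, 1895, 1896, 1900, 1901, 1902, 1906, 1907, 1908 → 15.

15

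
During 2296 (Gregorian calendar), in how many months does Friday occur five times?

A month of length L has five Fridays iff its first Friday is on day ≤ L−28 (so day 1–3 in a 31-day month, 1–2 in a 30-day month, day 1 in a leap February).
Checking each month of 2296: Jan starts Wed (31d) ✓; Feb starts Sat (29d); Mar starts Sun (31d); Apr starts Wed (30d); May starts Fri (31d) ✓; Jun starts Mon (30d); Jul starts Wed (31d) ✓; Aug starts Sat (31d); Sep starts Tue (30d); Oct starts Thu (31d) ✓; Nov starts Sun (30d); Dec starts Tue (31d).
Five-Friday months: January, May, July, October → 4.

4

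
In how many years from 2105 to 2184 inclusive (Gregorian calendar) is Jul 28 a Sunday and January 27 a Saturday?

3

Check each year's weekday for Jul 28 and January 27:
  2105: Tue/Tue  2106: Wed/Wed  2107: Thu/Thu  2108: Sat/Fri  2109: Sun/Sun  2110: Mon/Mon  2111: Tue/Tue  2112: Thu/Wed  2113: Fri/Fri  2114: Sat/Sat  2115: Sun/Sun  2116: Tue/Mon  2117: Wed/Wed  2118: Thu/Thu  …(52 more)…  2171: Sun/Sun  2172: Tue/Mon  2173: Wed/Wed  2174: Thu/Thu  2175: Fri/Fri  2176: Sun/Sat ✓  2177: Mon/Mon  2178: Tue/Tue  2179: Wed/Wed  2180: Fri/Thu  2181: Sat/Sat  2182: Sun/Sun  2183: Mon/Mon  2184: Wed/Tue
Both conditions hold in: 2120, 2148, 2176 — 3.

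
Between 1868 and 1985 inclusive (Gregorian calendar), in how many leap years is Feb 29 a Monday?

Leap years in 1868–1985: 29 of them.
Feb 29 weekday advances by 5 (mod 7) from one leap year to the next four years later (or differs when a century non-leap intervenes).
Leap-day weekdays: 1868:Sat 1872:Thu 1876:Tue 1880:Sun 1884:Fri 1888:Wed 1892:Mon✓ 1896:Sat 1904:Mon✓ 1908:Sat 1912:Thu 1916:Tue 1920:Sun …(3 more)… 1936:Sat 1940:Thu 1944:Tue 1948:Sun 1952:Fri 1956:Wed 1960:Mon✓ 1964:Sat 1968:Thu 1972:Tue 1976:Sun 1980:Fri 1984:Wed
Monday: 1892, 1904, 1932, 1960 → 4.

4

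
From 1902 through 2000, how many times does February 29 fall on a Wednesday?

3

Leap years in 1902–2000: 25 of them.
Feb 29 weekday advances by 5 (mod 7) from one leap year to the next four years later (or differs when a century non-leap intervenes).
Leap-day weekdays: 1904:Mon 1908:Sat 1912:Thu 1916:Tue 1920:Sun 1924:Fri 1928:Wed✓ 1932:Mon 1936:Sat 1940:Thu 1944:Tue 1948:Sun 1952:Fri 1956:Wed✓ 1960:Mon 1964:Sat 1968:Thu 1972:Tue 1976:Sun 1980:Fri 1984:Wed✓ 1988:Mon 1992:Sat 1996:Thu 2000:Tue
Wednesday: 1928, 1956, 1984 → 3.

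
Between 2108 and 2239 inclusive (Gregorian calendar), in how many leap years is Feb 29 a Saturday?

4

Leap years in 2108–2239: 32 of them.
Feb 29 weekday advances by 5 (mod 7) from one leap year to the next four years later (or differs when a century non-leap intervenes).
Leap-day weekdays: 2108:Wed 2112:Mon 2116:Sat✓ 2120:Thu 2124:Tue 2128:Sun 2132:Fri 2136:Wed 2140:Mon 2144:Sat✓ 2148:Thu 2152:Tue 2156:Sun …(6 more)… 2184:Sun 2188:Fri 2192:Wed 2196:Mon 2204:Wed 2208:Mon 2212:Sat✓ 2216:Thu 2220:Tue 2224:Sun 2228:Fri 2232:Wed 2236:Mon
Saturday: 2116, 2144, 2172, 2212 → 4.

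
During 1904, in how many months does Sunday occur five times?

4

A month of length L has five Sundays iff its first Sunday is on day ≤ L−28 (so day 1–3 in a 31-day month, 1–2 in a 30-day month, day 1 in a leap February).
Checking each month of 1904: Jan starts Fri (31d) ✓; Feb starts Mon (29d); Mar starts Tue (31d); Apr starts Fri (30d); May starts Sun (31d) ✓; Jun starts Wed (30d); Jul starts Fri (31d) ✓; Aug starts Mon (31d); Sep starts Thu (30d); Oct starts Sat (31d) ✓; Nov starts Tue (30d); Dec starts Thu (31d).
Five-Sunday months: January, May, July, October → 4.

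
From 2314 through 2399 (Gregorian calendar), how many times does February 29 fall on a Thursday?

Leap years in 2314–2399: 21 of them.
Feb 29 weekday advances by 5 (mod 7) from one leap year to the next four years later (or differs when a century non-leap intervenes).
Leap-day weekdays: 2316:Tue 2320:Sun 2324:Fri 2328:Wed 2332:Mon 2336:Sat 2340:Thu✓ 2344:Tue 2348:Sun 2352:Fri 2356:Wed 2360:Mon 2364:Sat 2368:Thu✓ 2372:Tue 2376:Sun 2380:Fri 2384:Wed 2388:Mon 2392:Sat 2396:Thu✓
Thursday: 2340, 2368, 2396 → 3.

3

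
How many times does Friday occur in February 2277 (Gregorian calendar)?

February 2277 has 28 days and begins on Thursday.
The first Friday is February 2.
Fridays fall on 2, 9, 16, 23 — that's 4.

4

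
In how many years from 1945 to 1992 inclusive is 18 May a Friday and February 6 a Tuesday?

Check each year's weekday for 18 May and February 6:
  1945: Fri/Tue ✓  1946: Sat/Wed  1947: Sun/Thu  1948: Tue/Fri  1949: Wed/Sun  1950: Thu/Mon  1951: Fri/Tue ✓  1952: Sun/Wed  1953: Mon/Fri  1954: Tue/Sat  1955: Wed/Sun  1956: Fri/Mon  1957: Sat/Wed  1958: Sun/Thu  …(20 more)…  1979: Fri/Tue ✓  1980: Sun/Wed  1981: Mon/Fri  1982: Tue/Sat  1983: Wed/Sun  1984: Fri/Mon  1985: Sat/Wed  1986: Sun/Thu  1987: Mon/Fri  1988: Wed/Sat  1989: Thu/Mon  1990: Fri/Tue ✓  1991: Sat/Wed  1992: Mon/Thu
Both conditions hold in: 1945, 1951, 1962, 1973, 1979, 1990 — 6.

6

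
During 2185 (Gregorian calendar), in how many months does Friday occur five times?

4

A month of length L has five Fridays iff its first Friday is on day ≤ L−28 (so day 1–3 in a 31-day month, 1–2 in a 30-day month, day 1 in a leap February).
Checking each month of 2185: Jan starts Sat (31d); Feb starts Tue (28d); Mar starts Tue (31d); Apr starts Fri (30d) ✓; May starts Sun (31d); Jun starts Wed (30d); Jul starts Fri (31d) ✓; Aug starts Mon (31d); Sep starts Thu (30d) ✓; Oct starts Sat (31d); Nov starts Tue (30d); Dec starts Thu (31d) ✓.
Five-Friday months: April, July, September, December → 4.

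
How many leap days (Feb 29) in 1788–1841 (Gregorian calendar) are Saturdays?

2

Leap years in 1788–1841: 13 of them.
Feb 29 weekday advances by 5 (mod 7) from one leap year to the next four years later (or differs when a century non-leap intervenes).
Leap-day weekdays: 1788:Fri 1792:Wed 1796:Mon 1804:Wed 1808:Mon 1812:Sat✓ 1816:Thu 1820:Tue 1824:Sun 1828:Fri 1832:Wed 1836:Mon 1840:Sat✓
Saturday: 1812, 1840 → 2.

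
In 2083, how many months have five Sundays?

A month of length L has five Sundays iff its first Sunday is on day ≤ L−28 (so day 1–3 in a 31-day month, 1–2 in a 30-day month, day 1 in a leap February).
Checking each month of 2083: Jan starts Fri (31d) ✓; Feb starts Mon (28d); Mar starts Mon (31d); Apr starts Thu (30d); May starts Sat (31d) ✓; Jun starts Tue (30d); Jul starts Thu (31d); Aug starts Sun (31d) ✓; Sep starts Wed (30d); Oct starts Fri (31d) ✓; Nov starts Mon (30d); Dec starts Wed (31d).
Five-Sunday months: January, May, August, October → 4.

4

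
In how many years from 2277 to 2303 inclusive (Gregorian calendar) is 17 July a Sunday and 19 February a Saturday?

3

Check each year's weekday for 17 July and 19 February:
  2277: Tue/Mon  2278: Wed/Tue  2279: Thu/Wed  2280: Sat/Thu  2281: Sun/Sat ✓  2282: Mon/Sun  2283: Tue/Mon  2284: Thu/Tue  2285: Fri/Thu  2286: Sat/Fri  2287: Sun/Sat ✓  2288: Tue/Sun  2289: Wed/Tue  2290: Thu/Wed  2291: Fri/Thu  2292: Sun/Fri  2293: Mon/Sun  2294: Tue/Mon  2295: Wed/Tue  2296: Fri/Wed  2297: Sat/Fri  2298: Sun/Sat ✓  2299: Mon/Sun  2300: Tue/Mon  2301: Wed/Tue  2302: Thu/Wed  2303: Fri/Thu
Both conditions hold in: 2281, 2287, 2298 — 3.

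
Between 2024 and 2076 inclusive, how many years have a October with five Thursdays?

24

October has 31 days; it has five Thursdays when Thursday falls among the first (month-length − 28) days — i.e. when October 1 is one of Thursday/Wednesday/Tuesday.
October 1 by year: 2024:Tue✓ 2025:Wed✓ 2026:Thu✓ 2027:Fri 2028:Sun 2029:Mon 2030:Tue✓ 2031:Wed✓ 2032:Fri 2033:Sat 2034:Sun 2035:Mon 2036:Wed✓ 2037:Thu✓ 2038:Fri …(23 more)… 2062:Sun 2063:Mon 2064:Wed✓ 2065:Thu✓ 2066:Fri 2067:Sat 2068:Mon 2069:Tue✓ 2070:Wed✓ 2071:Thu✓ 2072:Sat 2073:Sun 2074:Mon 2075:Tue✓ 2076:Thu✓
Years with five Thursdays: 2024, 2025, 2026, 2030, 2031, 2036, 2037, 2041, 2042, 2043, 2047, 2048, 2052, 2053, 2054, 2058, 2059, 2064, 2065, 2069, 2070, 2071, 2075, 2076 → 24.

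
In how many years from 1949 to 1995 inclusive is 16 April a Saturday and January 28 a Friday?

6

Check each year's weekday for 16 April and January 28:
  1949: Sat/Fri ✓  1950: Sun/Sat  1951: Mon/Sun  1952: Wed/Mon  1953: Thu/Wed  1954: Fri/Thu  1955: Sat/Fri ✓  1956: Mon/Sat  1957: Tue/Mon  1958: Wed/Tue  1959: Thu/Wed  1960: Sat/Thu  1961: Sun/Sat  1962: Mon/Sun  …(19 more)…  1982: Fri/Thu  1983: Sat/Fri ✓  1984: Mon/Sat  1985: Tue/Mon  1986: Wed/Tue  1987: Thu/Wed  1988: Sat/Thu  1989: Sun/Sat  1990: Mon/Sun  1991: Tue/Mon  1992: Thu/Tue  1993: Fri/Thu  1994: Sat/Fri ✓  1995: Sun/Sat
Both conditions hold in: 1949, 1955, 1966, 1977, 1983, 1994 — 6.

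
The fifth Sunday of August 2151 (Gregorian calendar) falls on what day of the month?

August 1, 2151 is a Sunday, so the first Sunday is the 1st.
The fifth Sunday is 1 + 28 = 29.

29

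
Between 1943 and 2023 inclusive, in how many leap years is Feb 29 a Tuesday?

3

Leap years in 1943–2023: 20 of them.
Feb 29 weekday advances by 5 (mod 7) from one leap year to the next four years later (or differs when a century non-leap intervenes).
Leap-day weekdays: 1944:Tue✓ 1948:Sun 1952:Fri 1956:Wed 1960:Mon 1964:Sat 1968:Thu 1972:Tue✓ 1976:Sun 1980:Fri 1984:Wed 1988:Mon 1992:Sat 1996:Thu 2000:Tue✓ 2004:Sun 2008:Fri 2012:Wed 2016:Mon 2020:Sat
Tuesday: 1944, 1972, 2000 → 3.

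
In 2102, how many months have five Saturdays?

A month of length L has five Saturdays iff its first Saturday is on day ≤ L−28 (so day 1–3 in a 31-day month, 1–2 in a 30-day month, day 1 in a leap February).
Checking each month of 2102: Jan starts Sun (31d); Feb starts Wed (28d); Mar starts Wed (31d); Apr starts Sat (30d) ✓; May starts Mon (31d); Jun starts Thu (30d); Jul starts Sat (31d) ✓; Aug starts Tue (31d); Sep starts Fri (30d) ✓; Oct starts Sun (31d); Nov starts Wed (30d); Dec starts Fri (31d) ✓.
Five-Saturday months: April, July, September, December → 4.

4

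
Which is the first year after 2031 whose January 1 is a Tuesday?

Jan 1 advances by 2 weekdays after a leap year and by 1 after a common year.
2031: Jan 1 is Wednesday.
2032: Thursday (leap)
2033: Saturday
2034: Sunday
2035: Monday
2036: Tuesday (leap)
2036 begins on a Tuesday

2036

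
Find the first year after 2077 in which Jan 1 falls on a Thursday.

Jan 1 advances by 2 weekdays after a leap year and by 1 after a common year.
2077: Jan 1 is Friday.
2078: Saturday
2079: Sunday
2080: Monday (leap)
2081: Wednesday
2082: Thursday
2082 begins on a Thursday

2082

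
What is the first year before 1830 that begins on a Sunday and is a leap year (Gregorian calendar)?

1804

Jan 1 advances by 2 weekdays after a leap year and by 1 after a common year.
1830: Jan 1 is Friday.
1829: Thursday
1828: Tuesday (leap)
1827: Monday
1826: Sunday
1825: Saturday
1824: Thursday (leap)
1823: Wednesday
1822: Tuesday
1821: Monday
1820: Saturday (leap)
1819: Friday
1818: Thursday
1817: Wednesday
1816: Monday (leap)
1815: Sunday
1814: Saturday
1813: Friday
1812: Wednesday (leap)
1811: Tuesday
1810: Monday
1809: Sunday
1808: Friday (leap)
1807: Thursday
1806: Wednesday
1805: Tuesday
1804: Sunday (leap)
1804 begins on a Sunday and is a leap year.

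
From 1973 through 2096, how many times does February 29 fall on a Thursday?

Leap years in 1973–2096: 31 of them.
Feb 29 weekday advances by 5 (mod 7) from one leap year to the next four years later (or differs when a century non-leap intervenes).
Leap-day weekdays: 1976:Sun 1980:Fri 1984:Wed 1988:Mon 1992:Sat 1996:Thu✓ 2000:Tue 2004:Sun 2008:Fri 2012:Wed 2016:Mon 2020:Sat 2024:Thu✓ …(5 more)… 2048:Sat 2052:Thu✓ 2056:Tue 2060:Sun 2064:Fri 2068:Wed 2072:Mon 2076:Sat 2080:Thu✓ 2084:Tue 2088:Sun 2092:Fri 2096:Wed
Thursday: 1996, 2024, 2052, 2080 → 4.

4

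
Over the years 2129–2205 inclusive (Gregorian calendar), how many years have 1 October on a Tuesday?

11

Track 1 October's weekday year by year (advancing +1, or +2 across a Feb 29):
  2129: Sat  2130: Sun (+1)  2131: Mon (+1)  2132: Wed (+2)  2133: Thu (+1)
  2134: Fri (+1)  2135: Sat (+1)  2136: Mon (+2)  2137: Tue (+1) ✓  2138: Wed (+1)
  2139: Thu (+1)  2140: Sat (+2)  2141: Sun (+1)  2142: Mon (+1)  … (49 more years) …
  2192: Mon (+2)  2193: Tue (+1) ✓  2194: Wed (+1)  2195: Thu (+1)  2196: Sat (+2)
  2197: Sun (+1)  2198: Mon (+1)  2199: Tue (+1) ✓  2200: Wed (+1)  2201: Thu (+1)
  2202: Fri (+1)  2203: Sat (+1)  2204: Mon (+2)  2205: Tue (+1) ✓
Tuesday years: 2137, 2143, 2148, 2154, 2165, 2171, 2176, 2182, 2193, 2199, 2205 — 11 in total.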